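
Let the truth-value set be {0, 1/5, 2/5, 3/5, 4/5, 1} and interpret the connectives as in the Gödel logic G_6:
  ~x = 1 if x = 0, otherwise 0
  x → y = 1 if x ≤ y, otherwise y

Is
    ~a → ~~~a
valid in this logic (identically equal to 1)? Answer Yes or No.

Yes

a = 0 ↦ 1
a = 1/5 ↦ 1
a = 2/5 ↦ 1
a = 3/5 ↦ 1
a = 4/5 ↦ 1
a = 1 ↦ 1
Every assignment gives a value ≥ 1.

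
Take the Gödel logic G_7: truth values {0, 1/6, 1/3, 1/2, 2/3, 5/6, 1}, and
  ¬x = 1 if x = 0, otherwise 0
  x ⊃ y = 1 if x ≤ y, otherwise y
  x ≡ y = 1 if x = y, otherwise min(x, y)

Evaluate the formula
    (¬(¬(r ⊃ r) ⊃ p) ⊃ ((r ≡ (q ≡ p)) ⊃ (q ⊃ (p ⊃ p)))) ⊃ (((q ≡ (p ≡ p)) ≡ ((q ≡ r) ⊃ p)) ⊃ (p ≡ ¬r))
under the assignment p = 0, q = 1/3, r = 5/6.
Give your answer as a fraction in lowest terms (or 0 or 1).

r ⊃ r = 5/6 ⊃ 5/6 = 1
¬(r ⊃ r) = ¬1 = 0
¬(r ⊃ r) ⊃ p = 0 ⊃ 0 = 1
¬(¬(r ⊃ r) ⊃ p) = ¬1 = 0
q ≡ p = 1/3 ≡ 0 = 0
r ≡ (q ≡ p) = 5/6 ≡ 0 = 0
p ⊃ p = 0 ⊃ 0 = 1
q ⊃ (p ⊃ p) = 1/3 ⊃ 1 = 1
(r ≡ (q ≡ p)) ⊃ (q ⊃ (p ⊃ p)) = 0 ⊃ 1 = 1
¬(¬(r ⊃ r) ⊃ p) ⊃ ((r ≡ (q ≡ p)) ⊃ (q ⊃ (p ⊃ p))) = 0 ⊃ 1 = 1
p ≡ p = 0 ≡ 0 = 1
q ≡ (p ≡ p) = 1/3 ≡ 1 = 1/3
q ≡ r = 1/3 ≡ 5/6 = 1/3
(q ≡ r) ⊃ p = 1/3 ⊃ 0 = 0
(q ≡ (p ≡ p)) ≡ ((q ≡ r) ⊃ p) = 1/3 ≡ 0 = 0
¬r = ¬5/6 = 0
p ≡ ¬r = 0 ≡ 0 = 1
((q ≡ (p ≡ p)) ≡ ((q ≡ r) ⊃ p)) ⊃ (p ≡ ¬r) = 0 ⊃ 1 = 1
(¬(¬(r ⊃ r) ⊃ p) ⊃ ((r ≡ (q ≡ p)) ⊃ (q ⊃ (p ⊃ p)))) ⊃ (((q ≡ (p ≡ p)) ≡ ((q ≡ r) ⊃ p)) ⊃ (p ≡ ¬r)) = 1 ⊃ 1 = 1

1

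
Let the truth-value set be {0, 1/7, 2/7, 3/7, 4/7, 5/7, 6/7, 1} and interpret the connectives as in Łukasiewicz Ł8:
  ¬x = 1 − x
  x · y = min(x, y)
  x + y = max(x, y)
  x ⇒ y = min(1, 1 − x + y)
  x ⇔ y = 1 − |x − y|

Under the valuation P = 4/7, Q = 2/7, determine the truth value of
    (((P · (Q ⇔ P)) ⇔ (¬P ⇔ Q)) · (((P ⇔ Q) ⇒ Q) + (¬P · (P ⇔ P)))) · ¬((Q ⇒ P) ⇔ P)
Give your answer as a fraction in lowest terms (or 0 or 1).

Q ⇔ P = 2/7 ⇔ 4/7 = 5/7
P · (Q ⇔ P) = 4/7 · 5/7 = 4/7
¬P = ¬4/7 = 3/7
¬P ⇔ Q = 3/7 ⇔ 2/7 = 6/7
(P · (Q ⇔ P)) ⇔ (¬P ⇔ Q) = 4/7 ⇔ 6/7 = 5/7
P ⇔ Q = 4/7 ⇔ 2/7 = 5/7
(P ⇔ Q) ⇒ Q = 5/7 ⇒ 2/7 = 4/7
¬P = ¬4/7 = 3/7
P ⇔ P = 4/7 ⇔ 4/7 = 1
¬P · (P ⇔ P) = 3/7 · 1 = 3/7
((P ⇔ Q) ⇒ Q) + (¬P · (P ⇔ P)) = 4/7 + 3/7 = 4/7
((P · (Q ⇔ P)) ⇔ (¬P ⇔ Q)) · (((P ⇔ Q) ⇒ Q) + (¬P · (P ⇔ P))) = 5/7 · 4/7 = 4/7
Q ⇒ P = 2/7 ⇒ 4/7 = 1
(Q ⇒ P) ⇔ P = 1 ⇔ 4/7 = 4/7
¬((Q ⇒ P) ⇔ P) = ¬4/7 = 3/7
(((P · (Q ⇔ P)) ⇔ (¬P ⇔ Q)) · (((P ⇔ Q) ⇒ Q) + (¬P · (P ⇔ P)))) · ¬((Q ⇒ P) ⇔ P) = 4/7 · 3/7 = 3/7

3/7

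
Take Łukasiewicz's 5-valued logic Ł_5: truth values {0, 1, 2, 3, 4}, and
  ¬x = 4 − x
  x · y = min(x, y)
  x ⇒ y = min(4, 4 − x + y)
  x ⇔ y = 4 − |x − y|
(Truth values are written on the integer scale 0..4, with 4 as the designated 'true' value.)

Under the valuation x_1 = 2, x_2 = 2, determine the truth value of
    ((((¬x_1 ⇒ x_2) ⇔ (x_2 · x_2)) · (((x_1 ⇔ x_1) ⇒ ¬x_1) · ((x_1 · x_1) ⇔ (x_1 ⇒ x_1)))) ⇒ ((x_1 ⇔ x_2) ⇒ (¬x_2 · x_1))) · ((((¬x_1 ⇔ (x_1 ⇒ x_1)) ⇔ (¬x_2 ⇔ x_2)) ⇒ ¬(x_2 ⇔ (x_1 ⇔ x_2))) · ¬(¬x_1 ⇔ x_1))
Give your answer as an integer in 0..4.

¬x_1 = ¬2 = 2
¬x_1 ⇒ x_2 = 2 ⇒ 2 = 4
x_2 · x_2 = 2 · 2 = 2
(¬x_1 ⇒ x_2) ⇔ (x_2 · x_2) = 4 ⇔ 2 = 2
x_1 ⇔ x_1 = 2 ⇔ 2 = 4
¬x_1 = ¬2 = 2
(x_1 ⇔ x_1) ⇒ ¬x_1 = 4 ⇒ 2 = 2
x_1 · x_1 = 2 · 2 = 2
x_1 ⇒ x_1 = 2 ⇒ 2 = 4
(x_1 · x_1) ⇔ (x_1 ⇒ x_1) = 2 ⇔ 4 = 2
((x_1 ⇔ x_1) ⇒ ¬x_1) · ((x_1 · x_1) ⇔ (x_1 ⇒ x_1)) = 2 · 2 = 2
((¬x_1 ⇒ x_2) ⇔ (x_2 · x_2)) · (((x_1 ⇔ x_1) ⇒ ¬x_1) · ((x_1 · x_1) ⇔ (x_1 ⇒ x_1))) = 2 · 2 = 2
x_1 ⇔ x_2 = 2 ⇔ 2 = 4
¬x_2 = ¬2 = 2
¬x_2 · x_1 = 2 · 2 = 2
(x_1 ⇔ x_2) ⇒ (¬x_2 · x_1) = 4 ⇒ 2 = 2
(((¬x_1 ⇒ x_2) ⇔ (x_2 · x_2)) · (((x_1 ⇔ x_1) ⇒ ¬x_1) · ((x_1 · x_1) ⇔ (x_1 ⇒ x_1)))) ⇒ ((x_1 ⇔ x_2) ⇒ (¬x_2 · x_1)) = 2 ⇒ 2 = 4
¬x_1 = ¬2 = 2
x_1 ⇒ x_1 = 2 ⇒ 2 = 4
¬x_1 ⇔ (x_1 ⇒ x_1) = 2 ⇔ 4 = 2
¬x_2 = ¬2 = 2
¬x_2 ⇔ x_2 = 2 ⇔ 2 = 4
(¬x_1 ⇔ (x_1 ⇒ x_1)) ⇔ (¬x_2 ⇔ x_2) = 2 ⇔ 4 = 2
x_1 ⇔ x_2 = 2 ⇔ 2 = 4
x_2 ⇔ (x_1 ⇔ x_2) = 2 ⇔ 4 = 2
¬(x_2 ⇔ (x_1 ⇔ x_2)) = ¬2 = 2
((¬x_1 ⇔ (x_1 ⇒ x_1)) ⇔ (¬x_2 ⇔ x_2)) ⇒ ¬(x_2 ⇔ (x_1 ⇔ x_2)) = 2 ⇒ 2 = 4
¬x_1 = ¬2 = 2
¬x_1 ⇔ x_1 = 2 ⇔ 2 = 4
¬(¬x_1 ⇔ x_1) = ¬4 = 0
(((¬x_1 ⇔ (x_1 ⇒ x_1)) ⇔ (¬x_2 ⇔ x_2)) ⇒ ¬(x_2 ⇔ (x_1 ⇔ x_2))) · ¬(¬x_1 ⇔ x_1) = 4 · 0 = 0
((((¬x_1 ⇒ x_2) ⇔ (x_2 · x_2)) · (((x_1 ⇔ x_1) ⇒ ¬x_1) · ((x_1 · x_1) ⇔ (x_1 ⇒ x_1)))) ⇒ ((x_1 ⇔ x_2) ⇒ (¬x_2 · x_1))) · ((((¬x_1 ⇔ (x_1 ⇒ x_1)) ⇔ (¬x_2 ⇔ x_2)) ⇒ ¬(x_2 ⇔ (x_1 ⇔ x_2))) · ¬(¬x_1 ⇔ x_1)) = 4 · 0 = 0

0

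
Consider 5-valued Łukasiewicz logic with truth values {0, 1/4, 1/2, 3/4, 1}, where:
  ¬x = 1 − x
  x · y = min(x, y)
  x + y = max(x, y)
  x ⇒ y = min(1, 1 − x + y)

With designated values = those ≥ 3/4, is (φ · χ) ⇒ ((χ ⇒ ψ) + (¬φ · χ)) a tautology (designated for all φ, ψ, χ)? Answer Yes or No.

No

Counterexample: take φ = 3/4, ψ = 0, χ = 3/4.
φ · χ = 3/4 · 3/4 = 3/4
χ ⇒ ψ = 3/4 ⇒ 0 = 1/4
¬φ = ¬3/4 = 1/4
¬φ · χ = 1/4 · 3/4 = 1/4
(χ ⇒ ψ) + (¬φ · χ) = 1/4 + 1/4 = 1/4
(φ · χ) ⇒ ((χ ⇒ ψ) + (¬φ · χ)) = 3/4 ⇒ 1/4 = 1/2
This gives 1/2, which is below 3/4.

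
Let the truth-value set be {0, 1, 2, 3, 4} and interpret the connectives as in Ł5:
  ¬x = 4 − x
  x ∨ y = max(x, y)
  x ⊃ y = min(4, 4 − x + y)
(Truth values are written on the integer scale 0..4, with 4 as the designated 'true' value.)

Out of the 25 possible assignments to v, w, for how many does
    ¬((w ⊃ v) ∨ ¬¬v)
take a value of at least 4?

value 4: 1 assignment (counts)
value 3: 2 assignments
value 2: 3 assignments
value 1: 4 assignments
value 0: 15 assignments
So 1 of the 25 assignments meets the threshold.

1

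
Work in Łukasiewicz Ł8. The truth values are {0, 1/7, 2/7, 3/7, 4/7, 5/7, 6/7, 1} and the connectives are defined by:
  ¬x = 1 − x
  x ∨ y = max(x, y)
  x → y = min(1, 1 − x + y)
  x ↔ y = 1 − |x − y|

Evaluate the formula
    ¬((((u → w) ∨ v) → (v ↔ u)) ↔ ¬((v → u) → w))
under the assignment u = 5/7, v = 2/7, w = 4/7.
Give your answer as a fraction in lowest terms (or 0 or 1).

u → w = 5/7 → 4/7 = 6/7
(u → w) ∨ v = 6/7 ∨ 2/7 = 6/7
v ↔ u = 2/7 ↔ 5/7 = 4/7
((u → w) ∨ v) → (v ↔ u) = 6/7 → 4/7 = 5/7
v → u = 2/7 → 5/7 = 1
(v → u) → w = 1 → 4/7 = 4/7
¬((v → u) → w) = ¬4/7 = 3/7
(((u → w) ∨ v) → (v ↔ u)) ↔ ¬((v → u) → w) = 5/7 ↔ 3/7 = 5/7
¬((((u → w) ∨ v) → (v ↔ u)) ↔ ¬((v → u) → w)) = ¬5/7 = 2/7

2/7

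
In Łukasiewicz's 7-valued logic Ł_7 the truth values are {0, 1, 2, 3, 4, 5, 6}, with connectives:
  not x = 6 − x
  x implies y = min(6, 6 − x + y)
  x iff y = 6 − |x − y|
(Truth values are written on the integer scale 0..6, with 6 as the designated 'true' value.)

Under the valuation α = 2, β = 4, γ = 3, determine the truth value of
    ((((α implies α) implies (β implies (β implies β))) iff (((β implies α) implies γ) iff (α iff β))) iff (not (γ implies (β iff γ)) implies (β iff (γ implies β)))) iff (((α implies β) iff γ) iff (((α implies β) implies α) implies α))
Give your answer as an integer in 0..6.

4

α implies α = 2 implies 2 = 6
β implies β = 4 implies 4 = 6
β implies (β implies β) = 4 implies 6 = 6
(α implies α) implies (β implies (β implies β)) = 6 implies 6 = 6
β implies α = 4 implies 2 = 4
(β implies α) implies γ = 4 implies 3 = 5
α iff β = 2 iff 4 = 4
((β implies α) implies γ) iff (α iff β) = 5 iff 4 = 5
((α implies α) implies (β implies (β implies β))) iff (((β implies α) implies γ) iff (α iff β)) = 6 iff 5 = 5
β iff γ = 4 iff 3 = 5
γ implies (β iff γ) = 3 implies 5 = 6
not (γ implies (β iff γ)) = not 6 = 0
γ implies β = 3 implies 4 = 6
β iff (γ implies β) = 4 iff 6 = 4
not (γ implies (β iff γ)) implies (β iff (γ implies β)) = 0 implies 4 = 6
(((α implies α) implies (β implies (β implies β))) iff (((β implies α) implies γ) iff (α iff β))) iff (not (γ implies (β iff γ)) implies (β iff (γ implies β))) = 5 iff 6 = 5
α implies β = 2 implies 4 = 6
(α implies β) iff γ = 6 iff 3 = 3
α implies β = 2 implies 4 = 6
(α implies β) implies α = 6 implies 2 = 2
((α implies β) implies α) implies α = 2 implies 2 = 6
((α implies β) iff γ) iff (((α implies β) implies α) implies α) = 3 iff 6 = 3
((((α implies α) implies (β implies (β implies β))) iff (((β implies α) implies γ) iff (α iff β))) iff (not (γ implies (β iff γ)) implies (β iff (γ implies β)))) iff (((α implies β) iff γ) iff (((α implies β) implies α) implies α)) = 5 iff 3 = 4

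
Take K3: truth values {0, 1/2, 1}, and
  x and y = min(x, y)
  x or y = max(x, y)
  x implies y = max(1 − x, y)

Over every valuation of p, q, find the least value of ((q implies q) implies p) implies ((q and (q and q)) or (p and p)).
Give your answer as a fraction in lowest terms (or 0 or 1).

1/2

Take p = 0, q = 1/2:
q implies q = 1/2 implies 1/2 = 1/2
(q implies q) implies p = 1/2 implies 0 = 1/2
q and q = 1/2 and 1/2 = 1/2
q and (q and q) = 1/2 and 1/2 = 1/2
p and p = 0 and 0 = 0
(q and (q and q)) or (p and p) = 1/2 or 0 = 1/2
((q implies q) implies p) implies ((q and (q and q)) or (p and p)) = 1/2 implies 1/2 = 1/2
No assignment yields a value below 1/2, so this is the minimum.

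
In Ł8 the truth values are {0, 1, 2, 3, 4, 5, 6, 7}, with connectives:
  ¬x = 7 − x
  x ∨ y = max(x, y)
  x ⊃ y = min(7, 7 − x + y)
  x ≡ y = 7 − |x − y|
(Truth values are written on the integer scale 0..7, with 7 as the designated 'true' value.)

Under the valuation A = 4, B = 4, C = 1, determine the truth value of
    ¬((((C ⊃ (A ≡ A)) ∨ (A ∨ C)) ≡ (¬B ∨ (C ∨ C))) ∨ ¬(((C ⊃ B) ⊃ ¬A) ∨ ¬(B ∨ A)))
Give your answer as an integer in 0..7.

3

A ≡ A = 4 ≡ 4 = 7
C ⊃ (A ≡ A) = 1 ⊃ 7 = 7
A ∨ C = 4 ∨ 1 = 4
(C ⊃ (A ≡ A)) ∨ (A ∨ C) = 7 ∨ 4 = 7
¬B = ¬4 = 3
C ∨ C = 1 ∨ 1 = 1
¬B ∨ (C ∨ C) = 3 ∨ 1 = 3
((C ⊃ (A ≡ A)) ∨ (A ∨ C)) ≡ (¬B ∨ (C ∨ C)) = 7 ≡ 3 = 3
C ⊃ B = 1 ⊃ 4 = 7
¬A = ¬4 = 3
(C ⊃ B) ⊃ ¬A = 7 ⊃ 3 = 3
B ∨ A = 4 ∨ 4 = 4
¬(B ∨ A) = ¬4 = 3
((C ⊃ B) ⊃ ¬A) ∨ ¬(B ∨ A) = 3 ∨ 3 = 3
¬(((C ⊃ B) ⊃ ¬A) ∨ ¬(B ∨ A)) = ¬3 = 4
(((C ⊃ (A ≡ A)) ∨ (A ∨ C)) ≡ (¬B ∨ (C ∨ C))) ∨ ¬(((C ⊃ B) ⊃ ¬A) ∨ ¬(B ∨ A)) = 3 ∨ 4 = 4
¬((((C ⊃ (A ≡ A)) ∨ (A ∨ C)) ≡ (¬B ∨ (C ∨ C))) ∨ ¬(((C ⊃ B) ⊃ ¬A) ∨ ¬(B ∨ A))) = ¬4 = 3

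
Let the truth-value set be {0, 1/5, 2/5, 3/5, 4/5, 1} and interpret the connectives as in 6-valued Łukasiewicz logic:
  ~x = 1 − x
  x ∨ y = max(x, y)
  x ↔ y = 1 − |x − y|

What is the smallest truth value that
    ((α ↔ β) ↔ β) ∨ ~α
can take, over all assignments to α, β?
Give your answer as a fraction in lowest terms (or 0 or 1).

3/5

Take α = 2/5, β = 0:
α ↔ β = 2/5 ↔ 0 = 3/5
(α ↔ β) ↔ β = 3/5 ↔ 0 = 2/5
~α = ~2/5 = 3/5
((α ↔ β) ↔ β) ∨ ~α = 2/5 ∨ 3/5 = 3/5
No assignment yields a value below 3/5, so this is the minimum.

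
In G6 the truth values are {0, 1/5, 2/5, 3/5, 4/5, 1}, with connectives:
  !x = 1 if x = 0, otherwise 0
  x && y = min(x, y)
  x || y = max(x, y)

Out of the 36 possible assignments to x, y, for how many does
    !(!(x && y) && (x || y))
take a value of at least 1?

26

value 1: 26 assignments (counts)
value 0: 10 assignments
So 26 of the 36 assignments meet the threshold.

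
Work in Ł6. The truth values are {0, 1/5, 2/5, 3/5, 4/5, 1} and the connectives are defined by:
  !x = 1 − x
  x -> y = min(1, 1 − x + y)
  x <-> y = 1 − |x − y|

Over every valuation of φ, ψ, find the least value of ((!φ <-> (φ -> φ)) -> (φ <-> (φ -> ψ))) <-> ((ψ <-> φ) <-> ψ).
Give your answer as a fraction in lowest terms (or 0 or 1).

1/5

Take φ = 0, ψ = 2/5:
!φ = !0 = 1
φ -> φ = 0 -> 0 = 1
!φ <-> (φ -> φ) = 1 <-> 1 = 1
φ -> ψ = 0 -> 2/5 = 1
φ <-> (φ -> ψ) = 0 <-> 1 = 0
(!φ <-> (φ -> φ)) -> (φ <-> (φ -> ψ)) = 1 -> 0 = 0
ψ <-> φ = 2/5 <-> 0 = 3/5
(ψ <-> φ) <-> ψ = 3/5 <-> 2/5 = 4/5
((!φ <-> (φ -> φ)) -> (φ <-> (φ -> ψ))) <-> ((ψ <-> φ) <-> ψ) = 0 <-> 4/5 = 1/5
No assignment yields a value below 1/5, so this is the minimum.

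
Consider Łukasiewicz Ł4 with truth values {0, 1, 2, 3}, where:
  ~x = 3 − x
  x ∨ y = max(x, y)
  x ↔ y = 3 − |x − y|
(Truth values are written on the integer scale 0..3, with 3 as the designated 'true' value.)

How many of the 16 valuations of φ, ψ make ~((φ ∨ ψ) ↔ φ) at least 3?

1

φ = 0, ψ = 0 ↦ 0  <
φ = 0, ψ = 1 ↦ 1  <
φ = 0, ψ = 2 ↦ 2  <
φ = 0, ψ = 3 ↦ 3  ≥
φ = 1, ψ = 0 ↦ 0  <
φ = 1, ψ = 1 ↦ 0  <
φ = 1, ψ = 2 ↦ 1  <
φ = 1, ψ = 3 ↦ 2  <
φ = 2, ψ = 0 ↦ 0  <
φ = 2, ψ = 1 ↦ 0  <
φ = 2, ψ = 2 ↦ 0  <
φ = 2, ψ = 3 ↦ 1  <
φ = 3, ψ = 0 ↦ 0  <
φ = 3, ψ = 1 ↦ 0  <
φ = 3, ψ = 2 ↦ 0  <
φ = 3, ψ = 3 ↦ 0  <
So 1 of the 16 assignments meets the threshold.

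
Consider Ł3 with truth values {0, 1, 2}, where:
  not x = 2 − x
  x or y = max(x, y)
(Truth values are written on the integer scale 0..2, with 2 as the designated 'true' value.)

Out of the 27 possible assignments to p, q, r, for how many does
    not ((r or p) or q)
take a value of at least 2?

1

value 2: 1 assignment (counts)
value 1: 7 assignments
value 0: 19 assignments
So 1 of the 27 assignments meets the threshold.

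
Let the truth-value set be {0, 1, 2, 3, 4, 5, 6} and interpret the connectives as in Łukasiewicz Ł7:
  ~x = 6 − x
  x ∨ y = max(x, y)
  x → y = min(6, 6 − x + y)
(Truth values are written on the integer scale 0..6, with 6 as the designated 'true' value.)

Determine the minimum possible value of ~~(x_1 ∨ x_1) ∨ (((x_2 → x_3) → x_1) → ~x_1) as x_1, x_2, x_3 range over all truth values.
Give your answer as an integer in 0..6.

3

Take x_1 = 3, x_2 = 3, x_3 = 0:
x_1 ∨ x_1 = 3 ∨ 3 = 3
~(x_1 ∨ x_1) = ~3 = 3
~~(x_1 ∨ x_1) = ~3 = 3
x_2 → x_3 = 3 → 0 = 3
(x_2 → x_3) → x_1 = 3 → 3 = 6
~x_1 = ~3 = 3
((x_2 → x_3) → x_1) → ~x_1 = 6 → 3 = 3
~~(x_1 ∨ x_1) ∨ (((x_2 → x_3) → x_1) → ~x_1) = 3 ∨ 3 = 3
No assignment yields a value below 3, so this is the minimum.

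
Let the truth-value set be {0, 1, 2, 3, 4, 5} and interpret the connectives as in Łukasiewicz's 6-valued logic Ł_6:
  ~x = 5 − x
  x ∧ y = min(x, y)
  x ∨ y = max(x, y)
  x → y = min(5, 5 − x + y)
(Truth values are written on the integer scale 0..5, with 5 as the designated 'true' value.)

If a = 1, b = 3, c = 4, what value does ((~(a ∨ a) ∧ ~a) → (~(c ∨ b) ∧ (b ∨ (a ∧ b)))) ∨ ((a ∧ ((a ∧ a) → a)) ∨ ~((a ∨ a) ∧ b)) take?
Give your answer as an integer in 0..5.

a ∨ a = 1 ∨ 1 = 1
~(a ∨ a) = ~1 = 4
~a = ~1 = 4
~(a ∨ a) ∧ ~a = 4 ∧ 4 = 4
c ∨ b = 4 ∨ 3 = 4
~(c ∨ b) = ~4 = 1
a ∧ b = 1 ∧ 3 = 1
b ∨ (a ∧ b) = 3 ∨ 1 = 3
~(c ∨ b) ∧ (b ∨ (a ∧ b)) = 1 ∧ 3 = 1
(~(a ∨ a) ∧ ~a) → (~(c ∨ b) ∧ (b ∨ (a ∧ b))) = 4 → 1 = 2
a ∧ a = 1 ∧ 1 = 1
(a ∧ a) → a = 1 → 1 = 5
a ∧ ((a ∧ a) → a) = 1 ∧ 5 = 1
a ∨ a = 1 ∨ 1 = 1
(a ∨ a) ∧ b = 1 ∧ 3 = 1
~((a ∨ a) ∧ b) = ~1 = 4
(a ∧ ((a ∧ a) → a)) ∨ ~((a ∨ a) ∧ b) = 1 ∨ 4 = 4
((~(a ∨ a) ∧ ~a) → (~(c ∨ b) ∧ (b ∨ (a ∧ b)))) ∨ ((a ∧ ((a ∧ a) → a)) ∨ ~((a ∨ a) ∧ b)) = 2 ∨ 4 = 4

4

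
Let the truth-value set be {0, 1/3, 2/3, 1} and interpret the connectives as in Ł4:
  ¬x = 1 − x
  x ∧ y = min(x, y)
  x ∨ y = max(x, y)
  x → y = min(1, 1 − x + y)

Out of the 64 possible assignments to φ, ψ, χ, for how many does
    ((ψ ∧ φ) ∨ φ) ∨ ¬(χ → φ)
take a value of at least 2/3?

value 1: 20 assignments (counts)
value 2/3: 24 assignments (counts)
value 1/3: 16 assignments
value 0: 4 assignments
So 44 of the 64 assignments meet the threshold.

44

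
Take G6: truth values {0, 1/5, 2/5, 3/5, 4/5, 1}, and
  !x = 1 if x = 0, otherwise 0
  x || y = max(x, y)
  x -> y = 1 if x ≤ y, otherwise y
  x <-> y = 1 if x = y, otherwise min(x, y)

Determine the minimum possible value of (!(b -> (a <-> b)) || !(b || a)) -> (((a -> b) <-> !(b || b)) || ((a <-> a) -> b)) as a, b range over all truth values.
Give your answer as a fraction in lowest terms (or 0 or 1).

Take a = 0, b = 1/5:
a <-> b = 0 <-> 1/5 = 0
b -> (a <-> b) = 1/5 -> 0 = 0
!(b -> (a <-> b)) = !0 = 1
b || a = 1/5 || 0 = 1/5
!(b || a) = !1/5 = 0
!(b -> (a <-> b)) || !(b || a) = 1 || 0 = 1
a -> b = 0 -> 1/5 = 1
b || b = 1/5 || 1/5 = 1/5
!(b || b) = !1/5 = 0
(a -> b) <-> !(b || b) = 1 <-> 0 = 0
a <-> a = 0 <-> 0 = 1
(a <-> a) -> b = 1 -> 1/5 = 1/5
((a -> b) <-> !(b || b)) || ((a <-> a) -> b) = 0 || 1/5 = 1/5
(!(b -> (a <-> b)) || !(b || a)) -> (((a -> b) <-> !(b || b)) || ((a <-> a) -> b)) = 1 -> 1/5 = 1/5
No assignment yields a value below 1/5, so this is the minimum.

1/5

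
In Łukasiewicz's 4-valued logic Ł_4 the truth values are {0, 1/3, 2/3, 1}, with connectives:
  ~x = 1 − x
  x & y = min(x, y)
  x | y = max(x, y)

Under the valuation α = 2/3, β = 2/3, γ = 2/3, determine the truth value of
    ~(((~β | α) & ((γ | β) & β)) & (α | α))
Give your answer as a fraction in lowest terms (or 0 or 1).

~β = ~2/3 = 1/3
~β | α = 1/3 | 2/3 = 2/3
γ | β = 2/3 | 2/3 = 2/3
(γ | β) & β = 2/3 & 2/3 = 2/3
(~β | α) & ((γ | β) & β) = 2/3 & 2/3 = 2/3
α | α = 2/3 | 2/3 = 2/3
((~β | α) & ((γ | β) & β)) & (α | α) = 2/3 & 2/3 = 2/3
~(((~β | α) & ((γ | β) & β)) & (α | α)) = ~2/3 = 1/3

1/3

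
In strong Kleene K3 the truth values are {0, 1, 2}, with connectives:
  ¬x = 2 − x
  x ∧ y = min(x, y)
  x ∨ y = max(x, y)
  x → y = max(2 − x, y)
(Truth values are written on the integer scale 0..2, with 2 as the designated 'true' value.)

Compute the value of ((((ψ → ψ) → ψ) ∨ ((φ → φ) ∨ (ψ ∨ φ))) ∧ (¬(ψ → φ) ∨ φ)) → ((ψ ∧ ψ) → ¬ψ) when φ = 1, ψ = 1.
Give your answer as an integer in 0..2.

ψ → ψ = 1 → 1 = 1
(ψ → ψ) → ψ = 1 → 1 = 1
φ → φ = 1 → 1 = 1
ψ ∨ φ = 1 ∨ 1 = 1
(φ → φ) ∨ (ψ ∨ φ) = 1 ∨ 1 = 1
((ψ → ψ) → ψ) ∨ ((φ → φ) ∨ (ψ ∨ φ)) = 1 ∨ 1 = 1
ψ → φ = 1 → 1 = 1
¬(ψ → φ) = ¬1 = 1
¬(ψ → φ) ∨ φ = 1 ∨ 1 = 1
(((ψ → ψ) → ψ) ∨ ((φ → φ) ∨ (ψ ∨ φ))) ∧ (¬(ψ → φ) ∨ φ) = 1 ∧ 1 = 1
ψ ∧ ψ = 1 ∧ 1 = 1
¬ψ = ¬1 = 1
(ψ ∧ ψ) → ¬ψ = 1 → 1 = 1
((((ψ → ψ) → ψ) ∨ ((φ → φ) ∨ (ψ ∨ φ))) ∧ (¬(ψ → φ) ∨ φ)) → ((ψ ∧ ψ) → ¬ψ) = 1 → 1 = 1

1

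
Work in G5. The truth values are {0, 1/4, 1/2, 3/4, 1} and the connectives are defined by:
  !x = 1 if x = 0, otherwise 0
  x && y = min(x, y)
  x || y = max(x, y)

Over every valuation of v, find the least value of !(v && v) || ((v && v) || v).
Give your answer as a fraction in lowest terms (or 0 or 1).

Take v = 1/4:
v && v = 1/4 && 1/4 = 1/4
!(v && v) = !1/4 = 0
v && v = 1/4 && 1/4 = 1/4
(v && v) || v = 1/4 || 1/4 = 1/4
!(v && v) || ((v && v) || v) = 0 || 1/4 = 1/4
No assignment yields a value below 1/4, so this is the minimum.

1/4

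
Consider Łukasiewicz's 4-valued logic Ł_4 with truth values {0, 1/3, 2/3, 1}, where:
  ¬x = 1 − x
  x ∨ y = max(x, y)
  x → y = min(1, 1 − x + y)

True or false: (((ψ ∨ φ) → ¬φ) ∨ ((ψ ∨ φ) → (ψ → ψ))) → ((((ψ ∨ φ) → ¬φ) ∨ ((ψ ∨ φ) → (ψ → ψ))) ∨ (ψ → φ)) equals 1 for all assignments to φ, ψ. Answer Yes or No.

Yes

φ = 0, ψ = 0 ↦ 1
φ = 0, ψ = 1/3 ↦ 1
φ = 0, ψ = 2/3 ↦ 1
φ = 0, ψ = 1 ↦ 1
φ = 1/3, ψ = 0 ↦ 1
φ = 1/3, ψ = 1/3 ↦ 1
φ = 1/3, ψ = 2/3 ↦ 1
φ = 1/3, ψ = 1 ↦ 1
φ = 2/3, ψ = 0 ↦ 1
φ = 2/3, ψ = 1/3 ↦ 1
φ = 2/3, ψ = 2/3 ↦ 1
φ = 2/3, ψ = 1 ↦ 1
φ = 1, ψ = 0 ↦ 1
φ = 1, ψ = 1/3 ↦ 1
φ = 1, ψ = 2/3 ↦ 1
φ = 1, ψ = 1 ↦ 1
Every assignment gives a value ≥ 1.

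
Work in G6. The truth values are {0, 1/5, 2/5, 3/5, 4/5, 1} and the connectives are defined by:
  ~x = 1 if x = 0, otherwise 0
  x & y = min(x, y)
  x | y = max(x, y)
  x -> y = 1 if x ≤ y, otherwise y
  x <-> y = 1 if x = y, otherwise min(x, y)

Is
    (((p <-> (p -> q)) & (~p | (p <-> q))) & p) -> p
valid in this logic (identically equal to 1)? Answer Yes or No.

Yes

At p = 0, q = 1/5, for instance:
p -> q = 0 -> 1/5 = 1
p <-> (p -> q) = 0 <-> 1 = 0
~p = ~0 = 1
p <-> q = 0 <-> 1/5 = 0
~p | (p <-> q) = 1 | 0 = 1
(p <-> (p -> q)) & (~p | (p <-> q)) = 0 & 1 = 0
((p <-> (p -> q)) & (~p | (p <-> q))) & p = 0 & 0 = 0
(((p <-> (p -> q)) & (~p | (p <-> q))) & p) -> p = 0 -> 0 = 1
and checking the remaining 35 assignments likewise gives ≥ 1 in every case.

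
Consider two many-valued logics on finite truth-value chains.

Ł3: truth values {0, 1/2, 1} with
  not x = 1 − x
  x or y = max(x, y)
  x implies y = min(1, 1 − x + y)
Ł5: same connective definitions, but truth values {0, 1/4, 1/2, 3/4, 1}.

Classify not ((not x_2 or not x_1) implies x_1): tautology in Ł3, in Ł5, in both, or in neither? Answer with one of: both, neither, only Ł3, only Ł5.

In Ł3: at x_1 = 1/2, x_2 = 0 the value is 1/2 — not a tautology.
In Ł5: at x_1 = 1/4, x_2 = 0 the value is 3/4 — not a tautology.

neither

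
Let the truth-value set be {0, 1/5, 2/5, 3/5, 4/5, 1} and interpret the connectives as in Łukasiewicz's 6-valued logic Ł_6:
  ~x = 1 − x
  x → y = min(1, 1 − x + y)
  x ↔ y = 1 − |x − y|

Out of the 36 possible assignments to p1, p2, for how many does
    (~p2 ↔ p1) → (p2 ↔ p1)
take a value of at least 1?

18

value 1: 18 assignments (counts)
value 4/5: 10 assignments
value 2/5: 6 assignments
value 0: 2 assignments
So 18 of the 36 assignments meet the threshold.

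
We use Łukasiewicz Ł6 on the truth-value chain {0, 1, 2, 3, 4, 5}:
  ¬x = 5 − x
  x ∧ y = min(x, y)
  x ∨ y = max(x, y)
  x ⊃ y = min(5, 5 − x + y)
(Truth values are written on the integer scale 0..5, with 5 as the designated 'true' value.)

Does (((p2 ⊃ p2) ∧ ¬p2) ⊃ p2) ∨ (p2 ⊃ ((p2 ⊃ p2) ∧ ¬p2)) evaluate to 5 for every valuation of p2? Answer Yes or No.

Yes

p2 = 0 ↦ 5
p2 = 1 ↦ 5
p2 = 2 ↦ 5
p2 = 3 ↦ 5
p2 = 4 ↦ 5
p2 = 5 ↦ 5
Every assignment gives a value ≥ 5.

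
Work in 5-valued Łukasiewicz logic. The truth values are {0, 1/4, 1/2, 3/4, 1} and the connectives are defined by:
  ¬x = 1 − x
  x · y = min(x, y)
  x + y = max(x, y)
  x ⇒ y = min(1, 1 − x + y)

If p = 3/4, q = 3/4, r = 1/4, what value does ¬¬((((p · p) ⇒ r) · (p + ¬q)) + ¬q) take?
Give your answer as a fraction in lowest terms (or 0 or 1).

1/2

p · p = 3/4 · 3/4 = 3/4
(p · p) ⇒ r = 3/4 ⇒ 1/4 = 1/2
¬q = ¬3/4 = 1/4
p + ¬q = 3/4 + 1/4 = 3/4
((p · p) ⇒ r) · (p + ¬q) = 1/2 · 3/4 = 1/2
¬q = ¬3/4 = 1/4
(((p · p) ⇒ r) · (p + ¬q)) + ¬q = 1/2 + 1/4 = 1/2
¬((((p · p) ⇒ r) · (p + ¬q)) + ¬q) = ¬1/2 = 1/2
¬¬((((p · p) ⇒ r) · (p + ¬q)) + ¬q) = ¬1/2 = 1/2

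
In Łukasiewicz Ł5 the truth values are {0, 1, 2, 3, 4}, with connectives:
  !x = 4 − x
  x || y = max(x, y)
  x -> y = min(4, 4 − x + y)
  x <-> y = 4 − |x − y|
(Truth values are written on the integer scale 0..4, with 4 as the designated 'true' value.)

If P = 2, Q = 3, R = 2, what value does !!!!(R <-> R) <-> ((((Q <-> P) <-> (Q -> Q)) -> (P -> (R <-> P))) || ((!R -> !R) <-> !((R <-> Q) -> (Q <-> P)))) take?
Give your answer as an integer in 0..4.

R <-> R = 2 <-> 2 = 4
!(R <-> R) = !4 = 0
!!(R <-> R) = !0 = 4
!!!(R <-> R) = !4 = 0
!!!!(R <-> R) = !0 = 4
Q <-> P = 3 <-> 2 = 3
Q -> Q = 3 -> 3 = 4
(Q <-> P) <-> (Q -> Q) = 3 <-> 4 = 3
R <-> P = 2 <-> 2 = 4
P -> (R <-> P) = 2 -> 4 = 4
((Q <-> P) <-> (Q -> Q)) -> (P -> (R <-> P)) = 3 -> 4 = 4
!R = !2 = 2
!R = !2 = 2
!R -> !R = 2 -> 2 = 4
R <-> Q = 2 <-> 3 = 3
Q <-> P = 3 <-> 2 = 3
(R <-> Q) -> (Q <-> P) = 3 -> 3 = 4
!((R <-> Q) -> (Q <-> P)) = !4 = 0
(!R -> !R) <-> !((R <-> Q) -> (Q <-> P)) = 4 <-> 0 = 0
(((Q <-> P) <-> (Q -> Q)) -> (P -> (R <-> P))) || ((!R -> !R) <-> !((R <-> Q) -> (Q <-> P))) = 4 || 0 = 4
!!!!(R <-> R) <-> ((((Q <-> P) <-> (Q -> Q)) -> (P -> (R <-> P))) || ((!R -> !R) <-> !((R <-> Q) -> (Q <-> P)))) = 4 <-> 4 = 4

4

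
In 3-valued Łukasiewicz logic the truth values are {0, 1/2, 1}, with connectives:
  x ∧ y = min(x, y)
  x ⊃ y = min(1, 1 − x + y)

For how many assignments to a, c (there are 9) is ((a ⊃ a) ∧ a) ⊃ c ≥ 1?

6

a = 0, c = 0 ↦ 1  ≥
a = 0, c = 1/2 ↦ 1  ≥
a = 0, c = 1 ↦ 1  ≥
a = 1/2, c = 0 ↦ 1/2  <
a = 1/2, c = 1/2 ↦ 1  ≥
a = 1/2, c = 1 ↦ 1  ≥
a = 1, c = 0 ↦ 0  <
a = 1, c = 1/2 ↦ 1/2  <
a = 1, c = 1 ↦ 1  ≥
So 6 of the 9 assignments meet the threshold.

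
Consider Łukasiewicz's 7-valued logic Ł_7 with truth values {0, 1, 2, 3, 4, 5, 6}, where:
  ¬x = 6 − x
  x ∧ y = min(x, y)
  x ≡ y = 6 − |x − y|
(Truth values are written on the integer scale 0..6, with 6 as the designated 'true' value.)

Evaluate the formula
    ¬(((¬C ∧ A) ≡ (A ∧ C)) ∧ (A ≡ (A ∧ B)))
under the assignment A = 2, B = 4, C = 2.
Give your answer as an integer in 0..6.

0

¬C = ¬2 = 4
¬C ∧ A = 4 ∧ 2 = 2
A ∧ C = 2 ∧ 2 = 2
(¬C ∧ A) ≡ (A ∧ C) = 2 ≡ 2 = 6
A ∧ B = 2 ∧ 4 = 2
A ≡ (A ∧ B) = 2 ≡ 2 = 6
((¬C ∧ A) ≡ (A ∧ C)) ∧ (A ≡ (A ∧ B)) = 6 ∧ 6 = 6
¬(((¬C ∧ A) ≡ (A ∧ C)) ∧ (A ≡ (A ∧ B))) = ¬6 = 0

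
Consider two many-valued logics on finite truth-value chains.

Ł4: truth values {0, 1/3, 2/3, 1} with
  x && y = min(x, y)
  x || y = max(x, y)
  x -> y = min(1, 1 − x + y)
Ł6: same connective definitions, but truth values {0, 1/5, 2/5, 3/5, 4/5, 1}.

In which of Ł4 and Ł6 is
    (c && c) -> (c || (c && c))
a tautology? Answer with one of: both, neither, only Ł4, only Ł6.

In Ł4: every assignment gives 1 — tautology.
In Ł6: every assignment gives 1 — tautology.

both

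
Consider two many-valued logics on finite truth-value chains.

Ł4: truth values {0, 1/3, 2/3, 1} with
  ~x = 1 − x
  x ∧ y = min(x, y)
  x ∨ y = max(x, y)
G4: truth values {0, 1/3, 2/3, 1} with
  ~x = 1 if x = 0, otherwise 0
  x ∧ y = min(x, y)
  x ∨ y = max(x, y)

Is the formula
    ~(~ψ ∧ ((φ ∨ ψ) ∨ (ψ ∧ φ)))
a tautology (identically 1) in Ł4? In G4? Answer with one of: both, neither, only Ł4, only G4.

In Ł4: at φ = 0, ψ = 1/3 the value is 2/3 — not a tautology.
In G4: at φ = 1/3, ψ = 0 the value is 0 — not a tautology.

neither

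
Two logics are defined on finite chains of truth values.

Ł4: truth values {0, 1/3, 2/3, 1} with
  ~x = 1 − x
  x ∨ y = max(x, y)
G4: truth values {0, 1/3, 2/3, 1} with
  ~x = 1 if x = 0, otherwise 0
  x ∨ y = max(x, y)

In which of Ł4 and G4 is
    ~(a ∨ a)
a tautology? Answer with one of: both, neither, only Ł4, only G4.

neither

In Ł4: at a = 1/3 the value is 2/3 — not a tautology.
In G4: at a = 1/3 the value is 0 — not a tautology.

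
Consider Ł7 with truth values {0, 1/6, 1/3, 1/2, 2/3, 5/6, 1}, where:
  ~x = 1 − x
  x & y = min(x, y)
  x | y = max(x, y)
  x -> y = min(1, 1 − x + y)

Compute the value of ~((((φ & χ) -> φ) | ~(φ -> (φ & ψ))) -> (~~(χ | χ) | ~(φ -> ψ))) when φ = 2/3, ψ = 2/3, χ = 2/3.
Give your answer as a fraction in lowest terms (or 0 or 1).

φ & χ = 2/3 & 2/3 = 2/3
(φ & χ) -> φ = 2/3 -> 2/3 = 1
φ & ψ = 2/3 & 2/3 = 2/3
φ -> (φ & ψ) = 2/3 -> 2/3 = 1
~(φ -> (φ & ψ)) = ~1 = 0
((φ & χ) -> φ) | ~(φ -> (φ & ψ)) = 1 | 0 = 1
χ | χ = 2/3 | 2/3 = 2/3
~(χ | χ) = ~2/3 = 1/3
~~(χ | χ) = ~1/3 = 2/3
φ -> ψ = 2/3 -> 2/3 = 1
~(φ -> ψ) = ~1 = 0
~~(χ | χ) | ~(φ -> ψ) = 2/3 | 0 = 2/3
(((φ & χ) -> φ) | ~(φ -> (φ & ψ))) -> (~~(χ | χ) | ~(φ -> ψ)) = 1 -> 2/3 = 2/3
~((((φ & χ) -> φ) | ~(φ -> (φ & ψ))) -> (~~(χ | χ) | ~(φ -> ψ))) = ~2/3 = 1/3

1/3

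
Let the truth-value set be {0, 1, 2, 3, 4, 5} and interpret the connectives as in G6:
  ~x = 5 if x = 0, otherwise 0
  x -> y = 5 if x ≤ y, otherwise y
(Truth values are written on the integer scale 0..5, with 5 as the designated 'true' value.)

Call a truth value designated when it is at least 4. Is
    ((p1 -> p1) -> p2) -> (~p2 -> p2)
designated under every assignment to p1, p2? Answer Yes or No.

At p1 = 2, p2 = 5, for instance:
p1 -> p1 = 2 -> 2 = 5
(p1 -> p1) -> p2 = 5 -> 5 = 5
~p2 = ~5 = 0
~p2 -> p2 = 0 -> 5 = 5
((p1 -> p1) -> p2) -> (~p2 -> p2) = 5 -> 5 = 5
and checking the remaining 35 assignments likewise gives ≥ 4 in every case.

Yes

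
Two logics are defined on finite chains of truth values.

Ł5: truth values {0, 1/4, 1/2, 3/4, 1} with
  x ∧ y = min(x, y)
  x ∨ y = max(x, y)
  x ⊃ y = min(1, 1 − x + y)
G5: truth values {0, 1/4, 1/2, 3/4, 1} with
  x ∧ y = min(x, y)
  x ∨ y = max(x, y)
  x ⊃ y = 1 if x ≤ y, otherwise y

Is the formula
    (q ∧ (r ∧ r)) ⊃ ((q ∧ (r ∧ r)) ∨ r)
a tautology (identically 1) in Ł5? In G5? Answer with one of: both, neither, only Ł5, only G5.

In Ł5: every assignment gives 1 — tautology.
In G5: every assignment gives 1 — tautology.

both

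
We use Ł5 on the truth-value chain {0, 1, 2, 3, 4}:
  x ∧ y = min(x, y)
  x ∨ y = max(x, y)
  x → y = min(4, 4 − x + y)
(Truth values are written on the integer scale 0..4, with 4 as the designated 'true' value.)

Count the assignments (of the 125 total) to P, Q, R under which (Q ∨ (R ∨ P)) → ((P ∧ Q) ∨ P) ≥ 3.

value 4: 55 assignments (counts)
value 3: 24 assignments (counts)
value 2: 21 assignments
value 1: 16 assignments
value 0: 9 assignments
So 79 of the 125 assignments meet the threshold.

79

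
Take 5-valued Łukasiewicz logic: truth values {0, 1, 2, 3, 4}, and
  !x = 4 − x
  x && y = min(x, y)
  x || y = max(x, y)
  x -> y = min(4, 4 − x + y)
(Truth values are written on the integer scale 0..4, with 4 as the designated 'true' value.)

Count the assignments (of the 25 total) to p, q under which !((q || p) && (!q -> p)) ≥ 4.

1

value 4: 1 assignment (counts)
value 3: 3 assignments
value 2: 5 assignments
value 1: 7 assignments
value 0: 9 assignments
So 1 of the 25 assignments meets the threshold.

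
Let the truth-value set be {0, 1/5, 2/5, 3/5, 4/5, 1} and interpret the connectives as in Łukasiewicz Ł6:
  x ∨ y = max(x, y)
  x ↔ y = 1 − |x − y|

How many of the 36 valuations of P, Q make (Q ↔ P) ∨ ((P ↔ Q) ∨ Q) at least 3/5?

value 1: 11 assignments (counts)
value 4/5: 12 assignments (counts)
value 3/5: 7 assignments (counts)
value 2/5: 3 assignments
value 1/5: 2 assignments
value 0: 1 assignment
So 30 of the 36 assignments meet the threshold.

30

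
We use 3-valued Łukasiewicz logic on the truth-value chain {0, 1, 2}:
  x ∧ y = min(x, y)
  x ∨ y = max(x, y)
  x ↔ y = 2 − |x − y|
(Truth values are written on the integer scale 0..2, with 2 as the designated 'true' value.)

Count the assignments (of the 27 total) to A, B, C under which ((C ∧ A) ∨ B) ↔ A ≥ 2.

value 2: 13 assignments (counts)
value 1: 10 assignments
value 0: 4 assignments
So 13 of the 27 assignments meet the threshold.

13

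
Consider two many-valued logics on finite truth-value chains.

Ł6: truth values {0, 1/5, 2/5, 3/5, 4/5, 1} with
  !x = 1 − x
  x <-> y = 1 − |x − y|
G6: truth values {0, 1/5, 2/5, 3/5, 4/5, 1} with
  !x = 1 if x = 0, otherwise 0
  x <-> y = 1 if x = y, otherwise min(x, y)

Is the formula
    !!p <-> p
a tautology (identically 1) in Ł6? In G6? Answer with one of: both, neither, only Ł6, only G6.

only Ł6

In Ł6: every assignment gives 1 — tautology.
In G6: at p = 1/5 the value is 1/5 — not a tautology.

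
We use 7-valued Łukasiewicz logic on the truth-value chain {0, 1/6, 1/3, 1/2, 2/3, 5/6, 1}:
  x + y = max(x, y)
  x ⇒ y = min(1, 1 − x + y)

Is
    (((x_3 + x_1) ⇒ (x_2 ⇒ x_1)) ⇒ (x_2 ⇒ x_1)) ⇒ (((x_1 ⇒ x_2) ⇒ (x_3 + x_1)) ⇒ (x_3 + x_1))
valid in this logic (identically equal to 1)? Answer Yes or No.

No

Counterexample: take x_1 = 1/6, x_2 = 0, x_3 = 0.
x_3 + x_1 = 0 + 1/6 = 1/6
x_2 ⇒ x_1 = 0 ⇒ 1/6 = 1
(x_3 + x_1) ⇒ (x_2 ⇒ x_1) = 1/6 ⇒ 1 = 1
x_2 ⇒ x_1 = 0 ⇒ 1/6 = 1
((x_3 + x_1) ⇒ (x_2 ⇒ x_1)) ⇒ (x_2 ⇒ x_1) = 1 ⇒ 1 = 1
x_1 ⇒ x_2 = 1/6 ⇒ 0 = 5/6
x_3 + x_1 = 0 + 1/6 = 1/6
(x_1 ⇒ x_2) ⇒ (x_3 + x_1) = 5/6 ⇒ 1/6 = 1/3
x_3 + x_1 = 0 + 1/6 = 1/6
((x_1 ⇒ x_2) ⇒ (x_3 + x_1)) ⇒ (x_3 + x_1) = 1/3 ⇒ 1/6 = 5/6
(((x_3 + x_1) ⇒ (x_2 ⇒ x_1)) ⇒ (x_2 ⇒ x_1)) ⇒ (((x_1 ⇒ x_2) ⇒ (x_3 + x_1)) ⇒ (x_3 + x_1)) = 1 ⇒ 5/6 = 5/6
This gives 5/6 ≠ 1.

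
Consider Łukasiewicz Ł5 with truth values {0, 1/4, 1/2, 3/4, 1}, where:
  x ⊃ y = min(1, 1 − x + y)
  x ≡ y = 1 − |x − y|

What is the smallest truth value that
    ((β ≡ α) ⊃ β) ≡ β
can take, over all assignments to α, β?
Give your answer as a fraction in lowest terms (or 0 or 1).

Take α = 1, β = 0:
β ≡ α = 0 ≡ 1 = 0
(β ≡ α) ⊃ β = 0 ⊃ 0 = 1
((β ≡ α) ⊃ β) ≡ β = 1 ≡ 0 = 0
No assignment yields a value below 0, so this is the minimum.

0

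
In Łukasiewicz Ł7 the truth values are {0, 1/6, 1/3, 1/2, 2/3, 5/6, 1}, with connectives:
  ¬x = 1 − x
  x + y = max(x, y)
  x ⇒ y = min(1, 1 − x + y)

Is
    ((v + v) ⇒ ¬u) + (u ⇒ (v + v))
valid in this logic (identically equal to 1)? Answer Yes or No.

Counterexample: take u = 2/3, v = 1/2.
v + v = 1/2 + 1/2 = 1/2
¬u = ¬2/3 = 1/3
(v + v) ⇒ ¬u = 1/2 ⇒ 1/3 = 5/6
v + v = 1/2 + 1/2 = 1/2
u ⇒ (v + v) = 2/3 ⇒ 1/2 = 5/6
((v + v) ⇒ ¬u) + (u ⇒ (v + v)) = 5/6 + 5/6 = 5/6
This gives 5/6 ≠ 1.

No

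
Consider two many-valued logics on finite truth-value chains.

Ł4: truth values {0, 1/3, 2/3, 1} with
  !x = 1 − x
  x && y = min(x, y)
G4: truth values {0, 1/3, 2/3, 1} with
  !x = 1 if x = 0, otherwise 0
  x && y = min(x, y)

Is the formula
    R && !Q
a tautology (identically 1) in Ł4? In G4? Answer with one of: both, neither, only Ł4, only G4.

neither

In Ł4: at Q = 0, R = 0 the value is 0 — not a tautology.
In G4: at Q = 0, R = 0 the value is 0 — not a tautology.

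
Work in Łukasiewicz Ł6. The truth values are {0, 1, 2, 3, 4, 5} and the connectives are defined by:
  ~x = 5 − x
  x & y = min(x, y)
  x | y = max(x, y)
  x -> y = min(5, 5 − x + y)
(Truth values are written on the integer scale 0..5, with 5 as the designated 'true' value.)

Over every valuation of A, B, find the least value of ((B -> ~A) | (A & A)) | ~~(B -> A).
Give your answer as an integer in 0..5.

Take A = 2, B = 5:
~A = ~2 = 3
B -> ~A = 5 -> 3 = 3
A & A = 2 & 2 = 2
(B -> ~A) | (A & A) = 3 | 2 = 3
B -> A = 5 -> 2 = 2
~(B -> A) = ~2 = 3
~~(B -> A) = ~3 = 2
((B -> ~A) | (A & A)) | ~~(B -> A) = 3 | 2 = 3
No assignment yields a value below 3, so this is the minimum.

3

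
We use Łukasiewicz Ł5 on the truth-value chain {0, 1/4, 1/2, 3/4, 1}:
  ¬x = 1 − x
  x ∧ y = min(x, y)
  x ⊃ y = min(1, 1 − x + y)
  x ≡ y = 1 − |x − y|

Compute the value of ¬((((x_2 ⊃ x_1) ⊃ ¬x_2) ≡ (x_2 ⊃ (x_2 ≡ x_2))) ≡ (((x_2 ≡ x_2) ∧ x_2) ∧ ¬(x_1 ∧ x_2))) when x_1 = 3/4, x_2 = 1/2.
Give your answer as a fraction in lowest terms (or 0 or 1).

0

x_2 ⊃ x_1 = 1/2 ⊃ 3/4 = 1
¬x_2 = ¬1/2 = 1/2
(x_2 ⊃ x_1) ⊃ ¬x_2 = 1 ⊃ 1/2 = 1/2
x_2 ≡ x_2 = 1/2 ≡ 1/2 = 1
x_2 ⊃ (x_2 ≡ x_2) = 1/2 ⊃ 1 = 1
((x_2 ⊃ x_1) ⊃ ¬x_2) ≡ (x_2 ⊃ (x_2 ≡ x_2)) = 1/2 ≡ 1 = 1/2
x_2 ≡ x_2 = 1/2 ≡ 1/2 = 1
(x_2 ≡ x_2) ∧ x_2 = 1 ∧ 1/2 = 1/2
x_1 ∧ x_2 = 3/4 ∧ 1/2 = 1/2
¬(x_1 ∧ x_2) = ¬1/2 = 1/2
((x_2 ≡ x_2) ∧ x_2) ∧ ¬(x_1 ∧ x_2) = 1/2 ∧ 1/2 = 1/2
(((x_2 ⊃ x_1) ⊃ ¬x_2) ≡ (x_2 ⊃ (x_2 ≡ x_2))) ≡ (((x_2 ≡ x_2) ∧ x_2) ∧ ¬(x_1 ∧ x_2)) = 1/2 ≡ 1/2 = 1
¬((((x_2 ⊃ x_1) ⊃ ¬x_2) ≡ (x_2 ⊃ (x_2 ≡ x_2))) ≡ (((x_2 ≡ x_2) ∧ x_2) ∧ ¬(x_1 ∧ x_2))) = ¬1 = 0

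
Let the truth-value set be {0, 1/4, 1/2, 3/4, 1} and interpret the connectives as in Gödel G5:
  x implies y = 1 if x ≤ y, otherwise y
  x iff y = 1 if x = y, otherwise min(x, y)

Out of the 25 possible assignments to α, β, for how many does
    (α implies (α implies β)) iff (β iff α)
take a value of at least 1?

15

value 1: 15 assignments (counts)
value 3/4: 1 assignment
value 1/2: 2 assignments
value 1/4: 3 assignments
value 0: 4 assignments
So 15 of the 25 assignments meet the threshold.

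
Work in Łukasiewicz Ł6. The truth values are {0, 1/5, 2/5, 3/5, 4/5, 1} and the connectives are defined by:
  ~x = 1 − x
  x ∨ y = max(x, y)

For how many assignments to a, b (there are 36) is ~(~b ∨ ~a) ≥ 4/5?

value 1: 1 assignment (counts)
value 4/5: 3 assignments (counts)
value 3/5: 5 assignments
value 2/5: 7 assignments
value 1/5: 9 assignments
value 0: 11 assignments
So 4 of the 36 assignments meet the threshold.

4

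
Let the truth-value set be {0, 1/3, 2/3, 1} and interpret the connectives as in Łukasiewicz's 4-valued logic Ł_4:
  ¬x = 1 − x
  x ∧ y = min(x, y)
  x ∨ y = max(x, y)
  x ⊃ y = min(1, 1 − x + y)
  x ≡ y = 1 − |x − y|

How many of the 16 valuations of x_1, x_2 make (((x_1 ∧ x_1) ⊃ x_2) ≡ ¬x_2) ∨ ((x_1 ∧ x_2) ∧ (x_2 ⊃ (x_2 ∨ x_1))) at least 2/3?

x_1 = 0, x_2 = 0 ↦ 1  ≥
x_1 = 0, x_2 = 1/3 ↦ 2/3  ≥
x_1 = 0, x_2 = 2/3 ↦ 1/3  <
x_1 = 0, x_2 = 1 ↦ 0  <
x_1 = 1/3, x_2 = 0 ↦ 2/3  ≥
x_1 = 1/3, x_2 = 1/3 ↦ 2/3  ≥
x_1 = 1/3, x_2 = 2/3 ↦ 1/3  <
x_1 = 1/3, x_2 = 1 ↦ 1/3  <
x_1 = 2/3, x_2 = 0 ↦ 1/3  <
x_1 = 2/3, x_2 = 1/3 ↦ 1  ≥
x_1 = 2/3, x_2 = 2/3 ↦ 2/3  ≥
x_1 = 2/3, x_2 = 1 ↦ 2/3  ≥
x_1 = 1, x_2 = 0 ↦ 0  <
x_1 = 1, x_2 = 1/3 ↦ 2/3  ≥
x_1 = 1, x_2 = 2/3 ↦ 2/3  ≥
x_1 = 1, x_2 = 1 ↦ 1  ≥
So 10 of the 16 assignments meet the threshold.

10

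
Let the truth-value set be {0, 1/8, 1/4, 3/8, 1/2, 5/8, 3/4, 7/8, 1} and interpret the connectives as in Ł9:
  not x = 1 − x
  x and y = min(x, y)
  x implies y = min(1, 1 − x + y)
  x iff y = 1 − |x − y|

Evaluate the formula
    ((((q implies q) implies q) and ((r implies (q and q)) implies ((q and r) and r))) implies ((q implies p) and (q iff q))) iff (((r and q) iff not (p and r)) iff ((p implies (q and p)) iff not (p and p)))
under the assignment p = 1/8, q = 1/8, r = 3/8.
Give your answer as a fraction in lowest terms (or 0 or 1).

q implies q = 1/8 implies 1/8 = 1
(q implies q) implies q = 1 implies 1/8 = 1/8
q and q = 1/8 and 1/8 = 1/8
r implies (q and q) = 3/8 implies 1/8 = 3/4
q and r = 1/8 and 3/8 = 1/8
(q and r) and r = 1/8 and 3/8 = 1/8
(r implies (q and q)) implies ((q and r) and r) = 3/4 implies 1/8 = 3/8
((q implies q) implies q) and ((r implies (q and q)) implies ((q and r) and r)) = 1/8 and 3/8 = 1/8
q implies p = 1/8 implies 1/8 = 1
q iff q = 1/8 iff 1/8 = 1
(q implies p) and (q iff q) = 1 and 1 = 1
(((q implies q) implies q) and ((r implies (q and q)) implies ((q and r) and r))) implies ((q implies p) and (q iff q)) = 1/8 implies 1 = 1
r and q = 3/8 and 1/8 = 1/8
p and r = 1/8 and 3/8 = 1/8
not (p and r) = not 1/8 = 7/8
(r and q) iff not (p and r) = 1/8 iff 7/8 = 1/4
q and p = 1/8 and 1/8 = 1/8
p implies (q and p) = 1/8 implies 1/8 = 1
p and p = 1/8 and 1/8 = 1/8
not (p and p) = not 1/8 = 7/8
(p implies (q and p)) iff not (p and p) = 1 iff 7/8 = 7/8
((r and q) iff not (p and r)) iff ((p implies (q and p)) iff not (p and p)) = 1/4 iff 7/8 = 3/8
((((q implies q) implies q) and ((r implies (q and q)) implies ((q and r) and r))) implies ((q implies p) and (q iff q))) iff (((r and q) iff not (p and r)) iff ((p implies (q and p)) iff not (p and p))) = 1 iff 3/8 = 3/8

3/8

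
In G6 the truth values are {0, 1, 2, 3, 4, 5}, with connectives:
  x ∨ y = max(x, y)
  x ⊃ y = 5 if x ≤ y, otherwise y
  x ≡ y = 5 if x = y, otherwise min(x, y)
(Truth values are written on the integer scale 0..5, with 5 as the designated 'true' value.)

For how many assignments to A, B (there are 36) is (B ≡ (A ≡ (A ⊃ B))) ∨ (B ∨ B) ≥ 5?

26

value 5: 26 assignments (counts)
value 4: 4 assignments
value 3: 3 assignments
value 2: 2 assignments
value 1: 1 assignment
So 26 of the 36 assignments meet the threshold.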